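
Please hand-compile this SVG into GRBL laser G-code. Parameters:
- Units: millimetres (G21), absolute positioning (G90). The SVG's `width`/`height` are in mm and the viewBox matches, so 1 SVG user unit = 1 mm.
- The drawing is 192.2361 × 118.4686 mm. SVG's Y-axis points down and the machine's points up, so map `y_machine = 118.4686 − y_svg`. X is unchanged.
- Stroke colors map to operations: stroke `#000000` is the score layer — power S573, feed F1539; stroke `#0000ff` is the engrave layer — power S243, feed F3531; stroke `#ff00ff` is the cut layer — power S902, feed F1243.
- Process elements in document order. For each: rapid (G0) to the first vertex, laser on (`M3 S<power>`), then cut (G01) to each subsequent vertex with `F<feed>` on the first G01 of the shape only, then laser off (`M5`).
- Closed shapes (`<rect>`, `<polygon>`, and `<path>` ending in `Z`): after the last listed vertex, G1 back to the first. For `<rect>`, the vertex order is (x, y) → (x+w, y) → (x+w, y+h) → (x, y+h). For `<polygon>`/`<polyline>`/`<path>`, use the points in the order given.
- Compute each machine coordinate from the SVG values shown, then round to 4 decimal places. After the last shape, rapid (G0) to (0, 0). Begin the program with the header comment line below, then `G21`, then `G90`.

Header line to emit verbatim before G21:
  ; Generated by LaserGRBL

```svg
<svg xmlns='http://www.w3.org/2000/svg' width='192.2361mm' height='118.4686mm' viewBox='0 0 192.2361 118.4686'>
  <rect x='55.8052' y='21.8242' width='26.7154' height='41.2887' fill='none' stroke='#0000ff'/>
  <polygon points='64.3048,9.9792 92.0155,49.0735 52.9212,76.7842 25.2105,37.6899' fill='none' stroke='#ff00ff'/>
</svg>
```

Since the viewBox matches the mm dimensions, user units are millimetres directly. The only transform is the Y-flip y_m = 118.4686 − y_svg.

Shape 1 is a rectangle drawn with `<rect>`. Its stroke #0000ff means engrave at S243, F3531. After flipping Y the toolpath is (55.8052,96.6444) → (82.5206,96.6444) → (82.5206,55.3557) → (55.8052,55.3557) → (55.8052,96.6444), returning to the start.

Shape 2 is a regular polygon drawn with `<polygon>`. Its stroke #ff00ff means cut at S902, F1243. After flipping Y the toolpath is (64.3048,108.4894) → (92.0155,69.3951) → (52.9212,41.6844) → (25.2105,80.7787) → (64.3048,108.4894), returning to the start.

; Generated by LaserGRBL
G21
G90
G0 X55.8052 Y96.6444
M3 S243
G01 X82.5206 Y96.6444 F3531
G01 X82.5206 Y55.3557
G01 X55.8052 Y55.3557
G01 X55.8052 Y96.6444
M5
G0 X64.3048 Y108.4894
M3 S902
G01 X92.0155 Y69.3951 F1243
G01 X52.9212 Y41.6844
G01 X25.2105 Y80.7787
G01 X64.3048 Y108.4894
M5
G0 X0.0000 Y0.0000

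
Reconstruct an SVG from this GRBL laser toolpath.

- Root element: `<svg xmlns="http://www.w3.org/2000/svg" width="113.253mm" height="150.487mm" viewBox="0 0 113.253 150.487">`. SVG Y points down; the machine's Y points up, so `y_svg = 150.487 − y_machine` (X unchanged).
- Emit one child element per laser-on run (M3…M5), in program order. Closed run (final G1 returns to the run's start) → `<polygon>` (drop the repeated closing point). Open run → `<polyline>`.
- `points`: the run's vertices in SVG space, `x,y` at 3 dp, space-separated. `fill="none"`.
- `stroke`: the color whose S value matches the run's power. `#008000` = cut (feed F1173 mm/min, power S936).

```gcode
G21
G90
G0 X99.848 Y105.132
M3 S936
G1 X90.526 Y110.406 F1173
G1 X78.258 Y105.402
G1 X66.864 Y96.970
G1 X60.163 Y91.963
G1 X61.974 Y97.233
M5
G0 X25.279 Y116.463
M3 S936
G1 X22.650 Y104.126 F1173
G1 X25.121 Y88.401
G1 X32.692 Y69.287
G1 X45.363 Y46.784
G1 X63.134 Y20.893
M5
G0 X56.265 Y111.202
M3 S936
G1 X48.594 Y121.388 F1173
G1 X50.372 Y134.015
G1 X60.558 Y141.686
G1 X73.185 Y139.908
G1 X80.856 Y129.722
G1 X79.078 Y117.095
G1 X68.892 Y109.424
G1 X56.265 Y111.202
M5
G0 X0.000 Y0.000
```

Machine Y-up, SVG Y-down with viewBox height 150.487, so y_svg = 150.487 − y_machine; X carries over. Every run uses S936, so all elements get stroke `#008000` (cut).

Run 1: The run is open, so emit a `<polyline>` with points (Y-flipped): 99.848,45.355 90.526,40.081 78.258,45.085 66.864,53.517 60.163,58.524 61.974,53.254.

Run 2: The run is open, so emit a `<polyline>` with points (Y-flipped): 25.279,34.024 22.650,46.361 25.121,62.086 32.692,81.200 45.363,103.703 63.134,129.594.

Run 3: The run returns to its start, so emit a `<polygon>` with points (Y-flipped): 56.265,39.285 48.594,29.099 50.372,16.472 60.558,8.801 73.185,10.579 80.856,20.765 79.078,33.392 68.892,41.063.

<svg xmlns="http://www.w3.org/2000/svg" width="113.253mm" height="150.487mm" viewBox="0 0 113.253 150.487">
  <polyline points="99.848,45.355 90.526,40.081 78.258,45.085 66.864,53.517 60.163,58.524 61.974,53.254" fill="none" stroke="#008000"/>
  <polyline points="25.279,34.024 22.650,46.361 25.121,62.086 32.692,81.200 45.363,103.703 63.134,129.594" fill="none" stroke="#008000"/>
  <polygon points="56.265,39.285 48.594,29.099 50.372,16.472 60.558,8.801 73.185,10.579 80.856,20.765 79.078,33.392 68.892,41.063" fill="none" stroke="#008000"/>
</svg>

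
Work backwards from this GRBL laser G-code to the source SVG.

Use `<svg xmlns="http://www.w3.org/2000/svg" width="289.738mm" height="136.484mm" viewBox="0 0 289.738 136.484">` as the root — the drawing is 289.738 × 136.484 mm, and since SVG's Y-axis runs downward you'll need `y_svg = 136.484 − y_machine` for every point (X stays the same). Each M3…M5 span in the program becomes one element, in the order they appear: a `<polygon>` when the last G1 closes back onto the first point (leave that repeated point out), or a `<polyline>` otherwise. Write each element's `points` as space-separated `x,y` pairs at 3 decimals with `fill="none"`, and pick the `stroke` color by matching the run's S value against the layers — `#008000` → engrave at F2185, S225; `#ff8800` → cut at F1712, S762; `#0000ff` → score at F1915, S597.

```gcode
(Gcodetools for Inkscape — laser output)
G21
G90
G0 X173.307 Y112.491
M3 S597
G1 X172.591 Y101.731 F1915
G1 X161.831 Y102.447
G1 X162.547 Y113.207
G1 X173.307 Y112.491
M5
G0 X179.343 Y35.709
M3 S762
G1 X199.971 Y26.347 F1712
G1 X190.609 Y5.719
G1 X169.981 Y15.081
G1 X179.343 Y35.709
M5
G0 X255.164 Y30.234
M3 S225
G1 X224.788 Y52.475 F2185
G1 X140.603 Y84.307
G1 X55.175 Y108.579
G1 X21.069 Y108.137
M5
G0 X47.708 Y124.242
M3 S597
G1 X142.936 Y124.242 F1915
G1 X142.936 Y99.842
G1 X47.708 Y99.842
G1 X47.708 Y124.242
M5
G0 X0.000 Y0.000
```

y_svg = 136.484 − y_m.

[1] S597→`#0000ff` (score); closed run; points: 173.307,23.993 172.591,34.753 161.831,34.037 162.547,23.277

[2] S762→`#ff8800` (cut); closed run; points: 179.343,100.775 199.971,110.137 190.609,130.765 169.981,121.403

[3] S225→`#008000` (engrave); open run; points: 255.164,106.250 224.788,84.009 140.603,52.177 55.175,27.905 21.069,28.347

[4] S597→`#0000ff` (score); closed run; points: 47.708,12.242 142.936,12.242 142.936,36.642 47.708,36.642

<svg xmlns="http://www.w3.org/2000/svg" width="289.738mm" height="136.484mm" viewBox="0 0 289.738 136.484">
  <polygon points="173.307,23.993 172.591,34.753 161.831,34.037 162.547,23.277" fill="none" stroke="#0000ff"/>
  <polygon points="179.343,100.775 199.971,110.137 190.609,130.765 169.981,121.403" fill="none" stroke="#ff8800"/>
  <polyline points="255.164,106.250 224.788,84.009 140.603,52.177 55.175,27.905 21.069,28.347" fill="none" stroke="#008000"/>
  <polygon points="47.708,12.242 142.936,12.242 142.936,36.642 47.708,36.642" fill="none" stroke="#0000ff"/>
</svg>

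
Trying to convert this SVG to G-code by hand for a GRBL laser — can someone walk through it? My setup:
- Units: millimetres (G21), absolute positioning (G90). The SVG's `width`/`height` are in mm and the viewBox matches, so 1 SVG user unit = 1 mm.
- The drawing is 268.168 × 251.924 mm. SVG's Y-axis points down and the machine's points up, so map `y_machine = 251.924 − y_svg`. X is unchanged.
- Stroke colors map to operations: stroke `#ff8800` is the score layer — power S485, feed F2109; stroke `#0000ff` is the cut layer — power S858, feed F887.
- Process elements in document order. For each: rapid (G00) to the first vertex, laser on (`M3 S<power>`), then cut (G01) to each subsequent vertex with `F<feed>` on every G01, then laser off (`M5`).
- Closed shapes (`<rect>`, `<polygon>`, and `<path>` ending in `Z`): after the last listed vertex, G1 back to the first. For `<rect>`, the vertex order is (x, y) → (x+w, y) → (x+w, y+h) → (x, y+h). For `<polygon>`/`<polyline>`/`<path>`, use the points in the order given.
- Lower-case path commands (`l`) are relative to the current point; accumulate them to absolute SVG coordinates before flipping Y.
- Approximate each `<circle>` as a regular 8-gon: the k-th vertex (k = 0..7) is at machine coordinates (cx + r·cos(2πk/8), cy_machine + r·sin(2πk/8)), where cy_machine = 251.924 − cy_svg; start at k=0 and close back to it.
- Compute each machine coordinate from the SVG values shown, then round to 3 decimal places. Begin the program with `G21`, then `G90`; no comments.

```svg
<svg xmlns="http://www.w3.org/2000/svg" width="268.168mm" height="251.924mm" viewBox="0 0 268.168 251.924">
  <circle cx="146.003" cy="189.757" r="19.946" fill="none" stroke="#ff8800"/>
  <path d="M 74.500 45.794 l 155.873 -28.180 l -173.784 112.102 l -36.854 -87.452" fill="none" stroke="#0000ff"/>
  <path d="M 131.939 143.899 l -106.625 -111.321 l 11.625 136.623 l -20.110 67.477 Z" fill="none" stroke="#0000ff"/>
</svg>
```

G21
G90
G00 X165.949 Y62.167
M3 S485
G01 X160.107 Y76.271 F2109
G01 X146.003 Y82.113 F2109
G01 X131.899 Y76.271 F2109
G01 X126.057 Y62.167 F2109
G01 X131.899 Y48.063 F2109
G01 X146.003 Y42.221 F2109
G01 X160.107 Y48.063 F2109
G01 X165.949 Y62.167 F2109
M5
G00 X74.500 Y206.130
M3 S858
G01 X230.373 Y234.310 F887
G01 X56.589 Y122.208 F887
G01 X19.735 Y209.660 F887
M5
G00 X131.939 Y108.025
M3 S858
G01 X25.314 Y219.346 F887
G01 X36.939 Y82.723 F887
G01 X16.829 Y15.246 F887
G01 X131.939 Y108.025 F887
M5

Since the viewBox matches the mm dimensions, user units are millimetres directly. The only transform is the Y-flip y_m = 251.924 − y_svg.

Shape 1 is a circle drawn with `<circle>`. Its stroke #ff8800 means score at S485, F2109. After flipping Y the toolpath is (165.949,62.167) → (160.107,76.271) → (146.003,82.113) → (131.899,76.271) → (126.057,62.167) → (131.899,48.063) → (146.003,42.221) → (160.107,48.063) → (165.949,62.167), returning to the start.

Shape 2 is a open polyline drawn with `<path>`. Its stroke #0000ff means cut at S858, F887. After flipping Y the toolpath is (74.500,206.130) → (230.373,234.310) → (56.589,122.208) → (19.735,209.660).

Shape 3 is a closed polygon drawn with `<path>`. Its stroke #0000ff means cut at S858, F887. After flipping Y the toolpath is (131.939,108.025) → (25.314,219.346) → (36.939,82.723) → (16.829,15.246) → (131.939,108.025), returning to the start.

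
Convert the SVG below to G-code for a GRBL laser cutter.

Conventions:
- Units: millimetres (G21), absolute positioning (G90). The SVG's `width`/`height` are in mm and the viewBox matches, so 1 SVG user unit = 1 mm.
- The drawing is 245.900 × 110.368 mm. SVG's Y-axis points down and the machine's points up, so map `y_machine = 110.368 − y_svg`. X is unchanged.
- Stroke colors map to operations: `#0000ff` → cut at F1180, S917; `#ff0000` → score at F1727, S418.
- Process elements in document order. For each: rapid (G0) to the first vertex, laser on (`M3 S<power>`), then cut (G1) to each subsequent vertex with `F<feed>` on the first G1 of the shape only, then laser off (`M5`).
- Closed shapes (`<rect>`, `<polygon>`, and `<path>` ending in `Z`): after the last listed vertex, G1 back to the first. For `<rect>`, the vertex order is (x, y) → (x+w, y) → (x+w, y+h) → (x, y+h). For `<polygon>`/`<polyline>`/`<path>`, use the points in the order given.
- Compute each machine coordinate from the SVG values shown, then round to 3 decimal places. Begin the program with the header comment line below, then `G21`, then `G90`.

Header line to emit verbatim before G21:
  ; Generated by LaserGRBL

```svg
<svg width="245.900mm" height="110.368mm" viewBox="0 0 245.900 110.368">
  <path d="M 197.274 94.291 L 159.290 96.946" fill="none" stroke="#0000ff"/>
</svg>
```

; Generated by LaserGRBL
G21
G90
G0 X197.274 Y16.077
M3 S917
G1 X159.290 Y13.422 F1180
M5

Since the viewBox matches the mm dimensions, user units are millimetres directly. The only transform is the Y-flip y_m = 110.368 − y_svg.

Shape 1 is a line segment drawn with `<path>`. Its stroke #0000ff means cut at S917, F1180. After flipping Y the toolpath is (197.274,16.077) → (159.290,13.422).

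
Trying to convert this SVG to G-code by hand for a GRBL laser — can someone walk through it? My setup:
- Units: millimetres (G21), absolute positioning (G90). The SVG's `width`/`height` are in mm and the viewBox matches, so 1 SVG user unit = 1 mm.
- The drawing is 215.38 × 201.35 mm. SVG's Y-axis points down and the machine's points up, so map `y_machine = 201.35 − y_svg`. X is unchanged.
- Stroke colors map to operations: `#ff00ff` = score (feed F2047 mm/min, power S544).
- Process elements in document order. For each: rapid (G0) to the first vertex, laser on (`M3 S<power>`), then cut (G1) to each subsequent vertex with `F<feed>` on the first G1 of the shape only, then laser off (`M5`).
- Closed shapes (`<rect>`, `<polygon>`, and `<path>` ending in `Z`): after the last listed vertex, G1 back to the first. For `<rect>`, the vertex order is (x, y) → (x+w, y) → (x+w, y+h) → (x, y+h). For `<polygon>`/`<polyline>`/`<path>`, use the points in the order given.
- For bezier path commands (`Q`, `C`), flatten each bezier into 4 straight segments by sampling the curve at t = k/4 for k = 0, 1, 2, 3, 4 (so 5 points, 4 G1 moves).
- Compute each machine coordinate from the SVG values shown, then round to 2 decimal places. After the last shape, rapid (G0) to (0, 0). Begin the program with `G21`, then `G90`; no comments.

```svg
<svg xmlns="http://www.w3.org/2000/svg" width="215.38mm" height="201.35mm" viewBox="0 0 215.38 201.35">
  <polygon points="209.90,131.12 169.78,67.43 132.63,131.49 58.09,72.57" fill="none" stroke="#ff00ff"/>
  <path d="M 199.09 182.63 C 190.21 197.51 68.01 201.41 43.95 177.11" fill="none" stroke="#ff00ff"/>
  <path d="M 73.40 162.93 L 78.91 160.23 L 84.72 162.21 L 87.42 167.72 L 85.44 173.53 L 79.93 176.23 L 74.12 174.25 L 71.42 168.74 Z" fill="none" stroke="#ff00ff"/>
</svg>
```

G21
G90
G0 X209.90 Y70.23
M3 S544
G1 X169.78 Y133.92 F2047
G1 X132.63 Y69.86
G1 X58.09 Y128.78
G1 X209.90 Y70.23
M5
G0 X199.09 Y18.72
M3 S544
G1 X174.49 Y9.89 F2047
G1 X127.21 Y6.79
G1 X77.09 Y11.03
G1 X43.95 Y24.24
M5
G0 X73.40 Y38.42
M3 S544
G1 X78.91 Y41.12 F2047
G1 X84.72 Y39.14
G1 X87.42 Y33.63
G1 X85.44 Y27.82
G1 X79.93 Y25.12
G1 X74.12 Y27.10
G1 X71.42 Y32.61
G1 X73.40 Y38.42
M5
G0 X0.00 Y0.00

1 u = 1 mm; y_m = 201.35 − y.

[1] `<polygon>` closed polygon, #ff00ff→score S544 F2047: (209.90,70.23) → (169.78,133.92) → (132.63,69.86) → (58.09,128.78) → (209.90,70.23) (closed)

[2] `<path>` cubic bezier, #ff00ff→score S544 F2047: (199.09,18.72) → (174.49,9.89) → (127.21,6.79) → (77.09,11.03) → (43.95,24.24)

[3] `<path>` regular polygon, #ff00ff→score S544 F2047: (73.40,38.42) → (78.91,41.12) → (84.72,39.14) → (87.42,33.63) → (85.44,27.82) → (79.93,25.12) → (74.12,27.10) → (71.42,32.61) → (73.40,38.42) (closed)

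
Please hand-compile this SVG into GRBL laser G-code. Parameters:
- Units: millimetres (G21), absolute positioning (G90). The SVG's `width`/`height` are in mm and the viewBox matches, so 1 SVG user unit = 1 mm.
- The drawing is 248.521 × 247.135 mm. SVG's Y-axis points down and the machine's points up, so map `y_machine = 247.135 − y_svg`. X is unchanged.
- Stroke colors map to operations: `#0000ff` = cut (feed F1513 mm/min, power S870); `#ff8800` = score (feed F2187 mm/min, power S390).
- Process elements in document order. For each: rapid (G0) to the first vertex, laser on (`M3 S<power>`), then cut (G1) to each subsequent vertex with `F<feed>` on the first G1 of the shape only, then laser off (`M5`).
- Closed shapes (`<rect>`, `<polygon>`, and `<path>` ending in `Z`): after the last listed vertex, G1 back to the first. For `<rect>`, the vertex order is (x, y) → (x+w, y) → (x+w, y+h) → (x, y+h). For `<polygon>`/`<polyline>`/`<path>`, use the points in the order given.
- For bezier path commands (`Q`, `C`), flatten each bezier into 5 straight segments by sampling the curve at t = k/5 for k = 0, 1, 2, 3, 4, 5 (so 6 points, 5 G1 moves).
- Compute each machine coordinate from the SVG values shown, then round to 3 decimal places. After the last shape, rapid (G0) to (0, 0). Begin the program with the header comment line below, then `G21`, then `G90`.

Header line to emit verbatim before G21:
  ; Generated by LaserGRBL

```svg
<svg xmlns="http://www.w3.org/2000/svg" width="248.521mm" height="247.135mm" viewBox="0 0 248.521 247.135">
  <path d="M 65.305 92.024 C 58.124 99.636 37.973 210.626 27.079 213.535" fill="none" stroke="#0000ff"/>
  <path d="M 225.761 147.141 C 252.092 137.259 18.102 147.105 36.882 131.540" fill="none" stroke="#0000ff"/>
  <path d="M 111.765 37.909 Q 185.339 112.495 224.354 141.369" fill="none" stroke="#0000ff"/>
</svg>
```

; Generated by LaserGRBL
G21
G90
G0 X65.305 Y155.111
M3 S870
G1 X59.618 Y139.830 F1513
G1 X51.885 Y109.889
G1 X43.173 Y75.436
G1 X34.548 Y46.623
G1 X27.079 Y33.600
M5
G0 X225.761 Y99.994
M3 S870
G1 X214.426 Y103.917 F1513
G1 X165.242 Y105.272
G1 X102.838 Y106.225
G1 X51.842 Y108.944
G1 X36.882 Y115.595
M5
G0 X111.765 Y209.226
M3 S870
G1 X139.812 Y181.220 F1513
G1 X165.095 Y156.871
G1 X187.613 Y136.179
G1 X207.366 Y119.144
G1 X224.354 Y105.766
M5
G0 X0.000 Y0.000

1 u = 1 mm; y_m = 247.135 − y.

[1] `<path>` cubic bezier, #0000ff→cut S870 F1513: (65.305,155.111) → (59.618,139.830) → (51.885,109.889) → (43.173,75.436) → (34.548,46.623) → (27.079,33.600)

[2] `<path>` cubic bezier, #0000ff→cut S870 F1513: (225.761,99.994) → (214.426,103.917) → (165.242,105.272) → (102.838,106.225) → (51.842,108.944) → (36.882,115.595)

[3] `<path>` quadratic bezier, #0000ff→cut S870 F1513: (111.765,209.226) → (139.812,181.220) → (165.095,156.871) → (187.613,136.179) → (207.366,119.144) → (224.354,105.766)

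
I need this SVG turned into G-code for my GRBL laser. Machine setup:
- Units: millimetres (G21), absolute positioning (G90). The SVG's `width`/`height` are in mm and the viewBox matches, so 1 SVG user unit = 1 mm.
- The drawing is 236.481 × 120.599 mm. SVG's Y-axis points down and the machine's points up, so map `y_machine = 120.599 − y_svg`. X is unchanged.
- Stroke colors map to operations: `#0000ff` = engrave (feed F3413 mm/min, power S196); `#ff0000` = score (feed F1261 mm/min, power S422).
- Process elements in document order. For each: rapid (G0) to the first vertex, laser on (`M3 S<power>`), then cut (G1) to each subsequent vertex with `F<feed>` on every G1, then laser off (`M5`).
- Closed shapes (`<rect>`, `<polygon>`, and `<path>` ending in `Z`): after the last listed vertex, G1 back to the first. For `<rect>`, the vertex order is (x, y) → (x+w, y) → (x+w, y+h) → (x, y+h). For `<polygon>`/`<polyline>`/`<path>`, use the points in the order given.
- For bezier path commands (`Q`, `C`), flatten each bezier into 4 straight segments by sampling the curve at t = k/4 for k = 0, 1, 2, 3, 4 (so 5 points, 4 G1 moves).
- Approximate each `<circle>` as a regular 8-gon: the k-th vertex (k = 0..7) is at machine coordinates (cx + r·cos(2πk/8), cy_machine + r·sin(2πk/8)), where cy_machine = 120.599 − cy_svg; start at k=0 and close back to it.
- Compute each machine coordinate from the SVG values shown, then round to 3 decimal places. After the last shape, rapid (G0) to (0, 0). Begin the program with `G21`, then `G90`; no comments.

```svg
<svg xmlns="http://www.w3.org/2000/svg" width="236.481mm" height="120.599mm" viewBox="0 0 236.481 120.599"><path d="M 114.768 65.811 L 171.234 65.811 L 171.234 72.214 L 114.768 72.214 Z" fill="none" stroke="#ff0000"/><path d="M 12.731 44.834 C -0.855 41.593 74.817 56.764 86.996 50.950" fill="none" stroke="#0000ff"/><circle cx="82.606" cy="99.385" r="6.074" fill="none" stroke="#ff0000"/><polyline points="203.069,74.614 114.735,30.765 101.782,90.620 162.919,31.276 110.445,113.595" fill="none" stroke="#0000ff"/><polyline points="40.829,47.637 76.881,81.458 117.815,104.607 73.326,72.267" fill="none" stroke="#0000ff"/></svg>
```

G21
G90
G0 X114.768 Y54.788
M3 S422
G1 X171.234 Y54.788 F1261
G1 X171.234 Y48.385 F1261
G1 X114.768 Y48.385 F1261
G1 X114.768 Y54.788 F1261
M5
G0 X12.731 Y75.765
M3 S196
G1 X16.891 Y75.359 F3413
G1 X40.202 Y71.742 F3413
G1 X68.344 Y68.608 F3413
G1 X86.996 Y69.649 F3413
M5
G0 X88.680 Y21.214
M3 S422
G1 X86.901 Y25.509 F1261
G1 X82.606 Y27.288 F1261
G1 X78.311 Y25.509 F1261
G1 X76.532 Y21.214 F1261
G1 X78.311 Y16.919 F1261
G1 X82.606 Y15.140 F1261
G1 X86.901 Y16.919 F1261
G1 X88.680 Y21.214 F1261
M5
G0 X203.069 Y45.985
M3 S196
G1 X114.735 Y89.834 F3413
G1 X101.782 Y29.979 F3413
G1 X162.919 Y89.323 F3413
G1 X110.445 Y7.004 F3413
M5
G0 X40.829 Y72.962
M3 S196
G1 X76.881 Y39.141 F3413
G1 X117.815 Y15.992 F3413
G1 X73.326 Y48.332 F3413
M5
G0 X0.000 Y0.000

1 u = 1 mm; y_m = 120.599 − y.

[1] `<path>` rectangle, #ff0000→score S422 F1261: (114.768,54.788) → (171.234,54.788) → (171.234,48.385) → (114.768,48.385) → (114.768,54.788) (closed)

[2] `<path>` cubic bezier, #0000ff→engrave S196 F3413: (12.731,75.765) → (16.891,75.359) → (40.202,71.742) → (68.344,68.608) → (86.996,69.649)

[3] `<circle>` circle, #ff0000→score S422 F1261: (88.680,21.214) → (86.901,25.509) → (82.606,27.288) → (78.311,25.509) → (76.532,21.214) → (78.311,16.919) → (82.606,15.140) → (86.901,16.919) → (88.680,21.214) (closed)

[4] `<polyline>` open polyline, #0000ff→engrave S196 F3413: (203.069,45.985) → (114.735,89.834) → (101.782,29.979) → (162.919,89.323) → (110.445,7.004)

[5] `<polyline>` open polyline, #0000ff→engrave S196 F3413: (40.829,72.962) → (76.881,39.141) → (117.815,15.992) → (73.326,48.332)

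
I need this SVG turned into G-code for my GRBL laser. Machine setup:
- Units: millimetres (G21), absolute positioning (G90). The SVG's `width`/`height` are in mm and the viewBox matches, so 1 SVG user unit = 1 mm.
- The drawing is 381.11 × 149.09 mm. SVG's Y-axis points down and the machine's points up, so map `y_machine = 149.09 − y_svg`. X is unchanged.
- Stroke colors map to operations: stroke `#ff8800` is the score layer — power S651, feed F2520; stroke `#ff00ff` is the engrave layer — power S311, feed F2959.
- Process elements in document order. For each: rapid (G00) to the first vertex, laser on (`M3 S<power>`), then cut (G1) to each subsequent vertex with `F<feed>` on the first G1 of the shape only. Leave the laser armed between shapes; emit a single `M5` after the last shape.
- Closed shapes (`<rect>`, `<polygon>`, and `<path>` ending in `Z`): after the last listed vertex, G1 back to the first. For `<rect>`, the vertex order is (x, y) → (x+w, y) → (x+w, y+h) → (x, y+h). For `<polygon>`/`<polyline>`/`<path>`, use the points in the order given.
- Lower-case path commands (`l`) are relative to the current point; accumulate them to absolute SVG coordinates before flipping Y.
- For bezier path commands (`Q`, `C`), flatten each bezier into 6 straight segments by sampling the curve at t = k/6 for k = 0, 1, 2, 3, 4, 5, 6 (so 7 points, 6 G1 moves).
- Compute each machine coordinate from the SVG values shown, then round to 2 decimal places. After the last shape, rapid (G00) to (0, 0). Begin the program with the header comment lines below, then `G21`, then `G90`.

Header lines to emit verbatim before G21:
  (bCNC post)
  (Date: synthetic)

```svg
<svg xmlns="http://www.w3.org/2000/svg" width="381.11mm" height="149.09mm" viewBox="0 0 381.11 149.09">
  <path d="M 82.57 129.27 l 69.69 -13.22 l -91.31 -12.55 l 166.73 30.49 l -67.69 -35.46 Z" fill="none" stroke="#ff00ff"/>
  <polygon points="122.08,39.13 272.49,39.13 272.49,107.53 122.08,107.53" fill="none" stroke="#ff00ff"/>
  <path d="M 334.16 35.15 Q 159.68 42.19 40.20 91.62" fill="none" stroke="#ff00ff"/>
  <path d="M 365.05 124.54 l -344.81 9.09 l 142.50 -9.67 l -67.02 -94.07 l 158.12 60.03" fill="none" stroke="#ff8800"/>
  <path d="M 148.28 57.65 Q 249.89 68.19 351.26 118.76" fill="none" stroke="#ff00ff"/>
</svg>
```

viewBox `0 0 381.11 149.09` with mm width/height → 1 unit = 1 mm. Flip: y_m = 149.09 − y_svg.

**Shape 1** — `<path>` closed polygon, stroke `#ff00ff` → engrave (S311, F2959). Machine vertices: (82.57,19.82) → (152.26,33.04) → (60.95,45.59) → (227.68,15.10) → (159.99,50.56) → (82.57,19.82). Closed: final G1 returns to the first vertex.

**Shape 2** — `<polygon>` rectangle, stroke `#ff00ff` → engrave (S311, F2959). Machine vertices: (122.08,109.96) → (272.49,109.96) → (272.49,41.56) → (122.08,41.56) → (122.08,109.96). Closed: final G1 returns to the first vertex.

**Shape 3** — `<path>` quadratic bezier, stroke `#ff00ff` → engrave (S311, F2959). Control points (SVG): P0=(334.16,35.15), P1=(159.68,42.19), P2=(40.20,91.62); sampled at t=k/6. Machine vertices: (334.16,113.94) → (277.53,110.42) → (223.95,104.54) → (173.43,96.30) → (125.96,85.71) → (81.55,72.77) → (40.20,57.47). Open path.

**Shape 4** — `<path>` open polyline, stroke `#ff8800` → score (S651, F2520). Machine vertices: (365.05,24.55) → (20.24,15.46) → (162.74,25.13) → (95.72,119.20) → (253.84,59.17). Open path.

**Shape 5** — `<path>` quadratic bezier, stroke `#ff00ff` → engrave (S311, F2959). Control points (SVG): P0=(148.28,57.65), P1=(249.89,68.19), P2=(351.26,118.76); sampled at t=k/6. Machine vertices: (148.28,91.44) → (182.14,86.81) → (215.99,79.97) → (249.83,70.89) → (283.65,59.60) → (317.46,46.07) → (351.26,30.33). Open path.

(bCNC post)
(Date: synthetic)
G21
G90
G00 X82.57 Y19.82
M3 S311
G1 X152.26 Y33.04 F2959
G1 X60.95 Y45.59
G1 X227.68 Y15.10
G1 X159.99 Y50.56
G1 X82.57 Y19.82
G00 X122.08 Y109.96
M3 S311
G1 X272.49 Y109.96 F2959
G1 X272.49 Y41.56
G1 X122.08 Y41.56
G1 X122.08 Y109.96
G00 X334.16 Y113.94
M3 S311
G1 X277.53 Y110.42 F2959
G1 X223.95 Y104.54
G1 X173.43 Y96.30
G1 X125.96 Y85.71
G1 X81.55 Y72.77
G1 X40.20 Y57.47
G00 X365.05 Y24.55
M3 S651
G1 X20.24 Y15.46 F2520
G1 X162.74 Y25.13
G1 X95.72 Y119.20
G1 X253.84 Y59.17
G00 X148.28 Y91.44
M3 S311
G1 X182.14 Y86.81 F2959
G1 X215.99 Y79.97
G1 X249.83 Y70.89
G1 X283.65 Y59.60
G1 X317.46 Y46.07
G1 X351.26 Y30.33
M5
G00 X0.00 Y0.00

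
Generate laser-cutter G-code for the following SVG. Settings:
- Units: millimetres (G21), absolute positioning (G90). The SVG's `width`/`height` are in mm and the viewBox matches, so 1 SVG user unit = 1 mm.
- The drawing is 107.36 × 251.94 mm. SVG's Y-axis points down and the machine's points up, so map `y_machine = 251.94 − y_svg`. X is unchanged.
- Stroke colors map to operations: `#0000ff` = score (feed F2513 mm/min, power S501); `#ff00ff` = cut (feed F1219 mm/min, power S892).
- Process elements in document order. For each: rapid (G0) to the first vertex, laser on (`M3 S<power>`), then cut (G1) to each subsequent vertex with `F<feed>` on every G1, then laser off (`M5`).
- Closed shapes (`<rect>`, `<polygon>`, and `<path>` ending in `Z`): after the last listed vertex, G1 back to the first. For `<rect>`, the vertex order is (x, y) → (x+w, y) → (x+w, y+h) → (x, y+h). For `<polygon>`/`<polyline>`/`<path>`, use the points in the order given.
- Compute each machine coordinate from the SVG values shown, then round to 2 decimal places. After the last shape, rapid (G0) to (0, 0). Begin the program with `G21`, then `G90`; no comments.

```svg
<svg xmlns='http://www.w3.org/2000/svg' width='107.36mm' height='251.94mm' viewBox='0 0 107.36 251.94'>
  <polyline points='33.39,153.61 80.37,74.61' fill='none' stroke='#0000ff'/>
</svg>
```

G21
G90
G0 X33.39 Y98.33
M3 S501
G1 X80.37 Y177.33 F2513
M5
G0 X0.00 Y0.00

1 u = 1 mm; y_m = 251.94 − y.

[1] `<polyline>` line segment, #0000ff→score S501 F2513: (33.39,98.33) → (80.37,177.33)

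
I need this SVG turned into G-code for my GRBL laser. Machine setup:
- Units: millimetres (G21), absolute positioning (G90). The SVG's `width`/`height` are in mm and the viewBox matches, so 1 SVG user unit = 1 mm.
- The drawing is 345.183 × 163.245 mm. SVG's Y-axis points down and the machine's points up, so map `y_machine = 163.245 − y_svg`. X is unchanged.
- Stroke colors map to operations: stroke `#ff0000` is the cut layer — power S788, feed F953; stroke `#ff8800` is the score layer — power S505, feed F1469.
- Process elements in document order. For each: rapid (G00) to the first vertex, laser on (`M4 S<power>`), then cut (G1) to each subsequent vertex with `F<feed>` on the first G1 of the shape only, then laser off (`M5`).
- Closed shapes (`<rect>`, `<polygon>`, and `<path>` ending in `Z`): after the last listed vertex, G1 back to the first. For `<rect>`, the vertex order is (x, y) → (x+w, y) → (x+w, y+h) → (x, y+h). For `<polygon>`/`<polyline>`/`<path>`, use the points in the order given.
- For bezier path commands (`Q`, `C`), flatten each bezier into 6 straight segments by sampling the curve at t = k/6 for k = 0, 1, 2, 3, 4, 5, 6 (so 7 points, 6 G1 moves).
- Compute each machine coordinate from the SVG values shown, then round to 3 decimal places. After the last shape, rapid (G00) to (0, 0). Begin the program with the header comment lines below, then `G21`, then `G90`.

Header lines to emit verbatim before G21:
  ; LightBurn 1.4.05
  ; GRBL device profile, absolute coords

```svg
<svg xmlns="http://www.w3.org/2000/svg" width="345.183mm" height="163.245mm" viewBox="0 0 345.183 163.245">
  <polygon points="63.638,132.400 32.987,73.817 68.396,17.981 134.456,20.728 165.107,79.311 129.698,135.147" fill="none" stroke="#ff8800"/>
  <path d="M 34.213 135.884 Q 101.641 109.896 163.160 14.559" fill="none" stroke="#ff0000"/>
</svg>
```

; LightBurn 1.4.05
; GRBL device profile, absolute coords
G21
G90
G00 X63.638 Y30.845
M4 S505
G1 X32.987 Y89.428 F1469
G1 X68.396 Y145.264
G1 X134.456 Y142.517
G1 X165.107 Y83.934
G1 X129.698 Y28.098
G1 X63.638 Y30.845
M5
G00 X34.213 Y27.361
M4 S788
G1 X56.525 Y37.950 F953
G1 X78.508 Y52.392
G1 X100.164 Y70.686
G1 X121.491 Y92.833
G1 X142.490 Y118.833
G1 X163.160 Y148.686
M5
G00 X0.000 Y0.000

Since the viewBox matches the mm dimensions, user units are millimetres directly. The only transform is the Y-flip y_m = 163.245 − y_svg.

Shape 1 is a regular polygon drawn with `<polygon>`. Its stroke #ff8800 means score at S505, F1469. After flipping Y the toolpath is (63.638,30.845) → (32.987,89.428) → (68.396,145.264) → (134.456,142.517) → (165.107,83.934) → (129.698,28.098) → (63.638,30.845), returning to the start.

Shape 2 is a quadratic bezier drawn with `<path>`. Its stroke #ff0000 means cut at S788, F953. After flipping Y the toolpath is (34.213,27.361) → (56.525,37.950) → (78.508,52.392) → (100.164,70.686) → (121.491,92.833) → (142.490,118.833) → (163.160,148.686).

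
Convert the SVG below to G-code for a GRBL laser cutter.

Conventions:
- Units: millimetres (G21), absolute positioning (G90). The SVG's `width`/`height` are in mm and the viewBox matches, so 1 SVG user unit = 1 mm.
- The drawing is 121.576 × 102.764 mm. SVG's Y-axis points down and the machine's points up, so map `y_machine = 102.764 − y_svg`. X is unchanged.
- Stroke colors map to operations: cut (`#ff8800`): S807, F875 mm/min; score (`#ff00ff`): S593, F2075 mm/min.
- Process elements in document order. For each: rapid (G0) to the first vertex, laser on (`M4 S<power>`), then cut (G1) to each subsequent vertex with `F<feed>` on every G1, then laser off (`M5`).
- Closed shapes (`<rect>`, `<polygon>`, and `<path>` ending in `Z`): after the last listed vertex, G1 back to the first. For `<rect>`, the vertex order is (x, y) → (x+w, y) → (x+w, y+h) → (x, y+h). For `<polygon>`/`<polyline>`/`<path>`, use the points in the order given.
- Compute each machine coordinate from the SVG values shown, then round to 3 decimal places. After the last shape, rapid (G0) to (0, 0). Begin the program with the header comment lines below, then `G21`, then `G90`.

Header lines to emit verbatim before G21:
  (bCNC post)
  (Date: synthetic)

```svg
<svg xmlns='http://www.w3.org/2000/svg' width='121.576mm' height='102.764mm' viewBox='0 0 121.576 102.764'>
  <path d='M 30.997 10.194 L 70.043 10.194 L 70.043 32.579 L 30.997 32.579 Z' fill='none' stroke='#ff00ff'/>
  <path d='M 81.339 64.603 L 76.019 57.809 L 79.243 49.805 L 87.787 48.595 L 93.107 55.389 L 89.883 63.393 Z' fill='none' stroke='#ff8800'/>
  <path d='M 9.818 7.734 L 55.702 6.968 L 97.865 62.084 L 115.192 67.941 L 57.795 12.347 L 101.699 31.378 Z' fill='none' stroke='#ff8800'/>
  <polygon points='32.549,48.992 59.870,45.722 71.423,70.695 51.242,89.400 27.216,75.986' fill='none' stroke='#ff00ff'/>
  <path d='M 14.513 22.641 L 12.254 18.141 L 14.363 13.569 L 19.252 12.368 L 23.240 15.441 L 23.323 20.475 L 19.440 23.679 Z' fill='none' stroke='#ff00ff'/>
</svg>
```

viewBox `0 0 121.576 102.764` with mm width/height → 1 unit = 1 mm. Flip: y_m = 102.764 − y_svg.

**Shape 1** — `<path>` rectangle, stroke `#ff00ff` → score (S593, F2075). Machine vertices: (30.997,92.570) → (70.043,92.570) → (70.043,70.185) → (30.997,70.185) → (30.997,92.570). Closed: final G1 returns to the first vertex.

**Shape 2** — `<path>` regular polygon, stroke `#ff8800` → cut (S807, F875). Machine vertices: (81.339,38.161) → (76.019,44.955) → (79.243,52.959) → (87.787,54.169) → (93.107,47.375) → (89.883,39.371) → (81.339,38.161). Closed: final G1 returns to the first vertex.

**Shape 3** — `<path>` closed polygon, stroke `#ff8800` → cut (S807, F875). Machine vertices: (9.818,95.030) → (55.702,95.796) → (97.865,40.680) → (115.192,34.823) → (57.795,90.417) → (101.699,71.386) → (9.818,95.030). Closed: final G1 returns to the first vertex.

**Shape 4** — `<polygon>` regular polygon, stroke `#ff00ff` → score (S593, F2075). Machine vertices: (32.549,53.772) → (59.870,57.042) → (71.423,32.069) → (51.242,13.364) → (27.216,26.778) → (32.549,53.772). Closed: final G1 returns to the first vertex.

**Shape 5** — `<path>` regular polygon, stroke `#ff00ff` → score (S593, F2075). Machine vertices: (14.513,80.123) → (12.254,84.623) → (14.363,89.195) → (19.252,90.396) → (23.240,87.323) → (23.323,82.289) → (19.440,79.085) → (14.513,80.123). Closed: final G1 returns to the first vertex.

(bCNC post)
(Date: synthetic)
G21
G90
G0 X30.997 Y92.570
M4 S593
G1 X70.043 Y92.570 F2075
G1 X70.043 Y70.185 F2075
G1 X30.997 Y70.185 F2075
G1 X30.997 Y92.570 F2075
M5
G0 X81.339 Y38.161
M4 S807
G1 X76.019 Y44.955 F875
G1 X79.243 Y52.959 F875
G1 X87.787 Y54.169 F875
G1 X93.107 Y47.375 F875
G1 X89.883 Y39.371 F875
G1 X81.339 Y38.161 F875
M5
G0 X9.818 Y95.030
M4 S807
G1 X55.702 Y95.796 F875
G1 X97.865 Y40.680 F875
G1 X115.192 Y34.823 F875
G1 X57.795 Y90.417 F875
G1 X101.699 Y71.386 F875
G1 X9.818 Y95.030 F875
M5
G0 X32.549 Y53.772
M4 S593
G1 X59.870 Y57.042 F2075
G1 X71.423 Y32.069 F2075
G1 X51.242 Y13.364 F2075
G1 X27.216 Y26.778 F2075
G1 X32.549 Y53.772 F2075
M5
G0 X14.513 Y80.123
M4 S593
G1 X12.254 Y84.623 F2075
G1 X14.363 Y89.195 F2075
G1 X19.252 Y90.396 F2075
G1 X23.240 Y87.323 F2075
G1 X23.323 Y82.289 F2075
G1 X19.440 Y79.085 F2075
G1 X14.513 Y80.123 F2075
M5
G0 X0.000 Y0.000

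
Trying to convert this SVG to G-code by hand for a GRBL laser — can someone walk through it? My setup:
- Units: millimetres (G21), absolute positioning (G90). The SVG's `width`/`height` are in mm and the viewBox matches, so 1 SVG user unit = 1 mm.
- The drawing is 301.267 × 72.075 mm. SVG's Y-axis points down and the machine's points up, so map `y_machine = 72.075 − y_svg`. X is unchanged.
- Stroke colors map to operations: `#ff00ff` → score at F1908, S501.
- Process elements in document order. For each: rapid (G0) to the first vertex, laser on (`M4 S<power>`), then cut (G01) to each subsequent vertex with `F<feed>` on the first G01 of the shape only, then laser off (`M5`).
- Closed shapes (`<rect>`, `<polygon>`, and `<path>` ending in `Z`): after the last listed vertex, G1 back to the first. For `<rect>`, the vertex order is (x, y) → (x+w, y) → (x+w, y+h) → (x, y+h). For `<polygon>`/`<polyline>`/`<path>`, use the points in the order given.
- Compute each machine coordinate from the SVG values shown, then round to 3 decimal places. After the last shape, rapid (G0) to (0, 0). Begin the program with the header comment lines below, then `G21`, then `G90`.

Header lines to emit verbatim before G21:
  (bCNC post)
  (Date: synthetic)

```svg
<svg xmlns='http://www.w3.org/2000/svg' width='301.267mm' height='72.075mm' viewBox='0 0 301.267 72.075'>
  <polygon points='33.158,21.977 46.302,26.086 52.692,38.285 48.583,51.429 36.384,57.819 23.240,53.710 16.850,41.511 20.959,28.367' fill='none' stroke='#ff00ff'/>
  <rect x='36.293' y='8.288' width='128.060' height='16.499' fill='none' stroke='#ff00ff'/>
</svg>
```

(bCNC post)
(Date: synthetic)
G21
G90
G0 X33.158 Y50.098
M4 S501
G01 X46.302 Y45.989 F1908
G01 X52.692 Y33.790
G01 X48.583 Y20.646
G01 X36.384 Y14.256
G01 X23.240 Y18.365
G01 X16.850 Y30.564
G01 X20.959 Y43.708
G01 X33.158 Y50.098
M5
G0 X36.293 Y63.787
M4 S501
G01 X164.353 Y63.787 F1908
G01 X164.353 Y47.288
G01 X36.293 Y47.288
G01 X36.293 Y63.787
M5
G0 X0.000 Y0.000

viewBox `0 0 301.267 72.075` with mm width/height → 1 unit = 1 mm. Flip: y_m = 72.075 − y_svg.

**Shape 1** — `<polygon>` regular polygon, stroke `#ff00ff` → score (S501, F1908). Machine vertices: (33.158,50.098) → (46.302,45.989) → (52.692,33.790) → (48.583,20.646) → (36.384,14.256) → (23.240,18.365) → (16.850,30.564) → (20.959,43.708) → (33.158,50.098). Closed: final G1 returns to the first vertex.

**Shape 2** — `<rect>` rectangle, stroke `#ff00ff` → score (S501, F1908). Machine vertices: (36.293,63.787) → (164.353,63.787) → (164.353,47.288) → (36.293,47.288) → (36.293,63.787). Closed: final G1 returns to the first vertex.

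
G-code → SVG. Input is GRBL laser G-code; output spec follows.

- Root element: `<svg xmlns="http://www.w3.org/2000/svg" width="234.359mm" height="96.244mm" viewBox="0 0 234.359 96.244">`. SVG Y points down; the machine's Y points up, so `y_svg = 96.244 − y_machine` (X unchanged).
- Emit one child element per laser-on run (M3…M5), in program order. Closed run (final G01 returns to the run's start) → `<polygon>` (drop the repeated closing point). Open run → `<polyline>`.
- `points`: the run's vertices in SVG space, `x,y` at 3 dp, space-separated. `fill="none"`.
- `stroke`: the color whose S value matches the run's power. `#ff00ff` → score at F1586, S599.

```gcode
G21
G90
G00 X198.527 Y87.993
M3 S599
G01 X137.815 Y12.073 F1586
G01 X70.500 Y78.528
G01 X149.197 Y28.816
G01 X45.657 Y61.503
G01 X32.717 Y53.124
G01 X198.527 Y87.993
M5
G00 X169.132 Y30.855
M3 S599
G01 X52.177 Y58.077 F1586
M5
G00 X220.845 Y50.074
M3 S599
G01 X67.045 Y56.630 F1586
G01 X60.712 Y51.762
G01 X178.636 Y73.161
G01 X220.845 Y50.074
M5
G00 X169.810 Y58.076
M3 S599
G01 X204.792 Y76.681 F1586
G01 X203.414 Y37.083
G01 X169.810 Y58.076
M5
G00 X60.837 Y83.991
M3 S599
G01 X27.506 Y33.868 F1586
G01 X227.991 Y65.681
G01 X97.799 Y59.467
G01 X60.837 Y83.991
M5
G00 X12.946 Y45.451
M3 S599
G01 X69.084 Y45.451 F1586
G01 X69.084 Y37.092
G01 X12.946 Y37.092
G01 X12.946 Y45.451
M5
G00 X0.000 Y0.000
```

<svg xmlns="http://www.w3.org/2000/svg" width="234.359mm" height="96.244mm" viewBox="0 0 234.359 96.244">
  <polygon points="198.527,8.251 137.815,84.171 70.500,17.716 149.197,67.428 45.657,34.741 32.717,43.120" fill="none" stroke="#ff00ff"/>
  <polyline points="169.132,65.389 52.177,38.167" fill="none" stroke="#ff00ff"/>
  <polygon points="220.845,46.170 67.045,39.614 60.712,44.482 178.636,23.083" fill="none" stroke="#ff00ff"/>
  <polygon points="169.810,38.168 204.792,19.563 203.414,59.161" fill="none" stroke="#ff00ff"/>
  <polygon points="60.837,12.253 27.506,62.376 227.991,30.563 97.799,36.777" fill="none" stroke="#ff00ff"/>
  <polygon points="12.946,50.793 69.084,50.793 69.084,59.152 12.946,59.152" fill="none" stroke="#ff00ff"/>
</svg>

Each laser-on run becomes one SVG element. Flip Y back into SVG space with y_svg = 96.244 − y_machine. Every run uses S599, so all elements get stroke `#ff00ff` (score).

Run 1: The run returns to its start, so emit a `<polygon>` with points (Y-flipped): 198.527,8.251 137.815,84.171 70.500,17.716 149.197,67.428 45.657,34.741 32.717,43.120.

Run 2: The run is open, so emit a `<polyline>` with points (Y-flipped): 169.132,65.389 52.177,38.167.

Run 3: The run returns to its start, so emit a `<polygon>` with points (Y-flipped): 220.845,46.170 67.045,39.614 60.712,44.482 178.636,23.083.

Run 4: The run returns to its start, so emit a `<polygon>` with points (Y-flipped): 169.810,38.168 204.792,19.563 203.414,59.161.

Run 5: The run returns to its start, so emit a `<polygon>` with points (Y-flipped): 60.837,12.253 27.506,62.376 227.991,30.563 97.799,36.777.

Run 6: The run returns to its start, so emit a `<polygon>` with points (Y-flipped): 12.946,50.793 69.084,50.793 69.084,59.152 12.946,59.152.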